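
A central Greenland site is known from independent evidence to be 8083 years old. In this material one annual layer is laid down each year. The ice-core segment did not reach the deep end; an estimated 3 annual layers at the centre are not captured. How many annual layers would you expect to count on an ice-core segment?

8080 annual layers

One annual layer per year gives 8083 annual layers over 8083 years.
8083 − 3 missed = 8080 annual layers expected in the prepared section.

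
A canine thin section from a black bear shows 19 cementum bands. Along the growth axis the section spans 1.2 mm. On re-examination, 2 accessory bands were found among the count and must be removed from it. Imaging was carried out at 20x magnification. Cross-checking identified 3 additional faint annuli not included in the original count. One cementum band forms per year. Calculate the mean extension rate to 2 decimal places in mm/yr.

0.06 mm/yr

After corrections the count is 19 − 2 + 3 = 20 cementum bands.
1.2 mm over 20 years gives 1.2 / 20 ≈ 0.06 mm/yr.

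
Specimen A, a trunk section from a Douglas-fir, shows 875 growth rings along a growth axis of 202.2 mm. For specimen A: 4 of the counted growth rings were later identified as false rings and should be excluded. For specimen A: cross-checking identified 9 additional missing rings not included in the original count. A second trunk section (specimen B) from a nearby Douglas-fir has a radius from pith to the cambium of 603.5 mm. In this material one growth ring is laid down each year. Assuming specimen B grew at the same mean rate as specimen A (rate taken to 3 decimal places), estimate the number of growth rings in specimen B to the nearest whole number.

Specimen A: true growth ring count = 875 − 4 + 9 = 880.
A: 202.2 mm over 880 years gives 202.2 / 880 ≈ 0.230 mm per year.
For B, 603.5 / 0.230 = 2623.91 years ≈ 2624 growth rings.

2624 growth rings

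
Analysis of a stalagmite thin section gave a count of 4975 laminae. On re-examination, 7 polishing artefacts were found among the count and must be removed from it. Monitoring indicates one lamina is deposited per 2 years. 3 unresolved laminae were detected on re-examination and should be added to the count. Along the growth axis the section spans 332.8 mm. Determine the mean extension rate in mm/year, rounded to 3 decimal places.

True lamina count = 4975 − 7 + 3 = 4971.
At 2 years per lamina, 4971 × 2 = 9942 years.
Mean rate = 332.8 mm / 9942 years ≈ 0.033 mm/year.

0.033 mm/year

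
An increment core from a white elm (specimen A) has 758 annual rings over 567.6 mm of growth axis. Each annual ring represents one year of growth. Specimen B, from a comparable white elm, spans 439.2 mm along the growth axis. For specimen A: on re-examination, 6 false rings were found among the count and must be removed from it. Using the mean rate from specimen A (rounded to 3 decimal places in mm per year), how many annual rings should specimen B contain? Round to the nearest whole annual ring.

582 annual rings

Specimen A: correcting the raw count gives 758 − 6 = 752 true annual rings.
A: Extension rate ≈ 567.6 / 752 = 0.755 mm/yr.
B spans 439.2 / 0.755 = 581.72 years ≈ 582 annual rings.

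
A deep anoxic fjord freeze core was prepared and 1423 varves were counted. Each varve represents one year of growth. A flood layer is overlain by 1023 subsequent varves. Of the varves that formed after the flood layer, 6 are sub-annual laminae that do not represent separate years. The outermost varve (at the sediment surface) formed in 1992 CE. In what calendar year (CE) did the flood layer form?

975 CE

There are 1023 varves younger than the flood layer.
Excluding 6 false varves: 1023 − 6 = 1017.
1992 − 1017 = 975 CE.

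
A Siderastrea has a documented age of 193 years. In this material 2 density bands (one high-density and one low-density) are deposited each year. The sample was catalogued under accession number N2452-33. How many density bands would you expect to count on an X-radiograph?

386 density bands

With 2 density bands per year, 193 years would produce 193 × 2 = 386 density bands.
So 386 density bands should be present.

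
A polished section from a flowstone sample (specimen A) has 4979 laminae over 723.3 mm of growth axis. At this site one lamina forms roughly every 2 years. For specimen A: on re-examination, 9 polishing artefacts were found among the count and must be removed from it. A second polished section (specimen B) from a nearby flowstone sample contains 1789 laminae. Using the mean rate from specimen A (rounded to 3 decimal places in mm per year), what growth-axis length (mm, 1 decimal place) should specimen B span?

261.2 mm

Specimen A: correcting the raw count gives 4979 − 9 = 4970 true laminae.
Specimen A: at 2 years per lamina, 4970 × 2 = 9940 years.
A: Extension rate ≈ 723.3 / 9940 = 0.073 mm per year.
Specimen B: 1789 laminae at 2 years each span 1789 × 2 = 3578 years. B's length ≈ 0.073 × 3578 = 261.2 mm.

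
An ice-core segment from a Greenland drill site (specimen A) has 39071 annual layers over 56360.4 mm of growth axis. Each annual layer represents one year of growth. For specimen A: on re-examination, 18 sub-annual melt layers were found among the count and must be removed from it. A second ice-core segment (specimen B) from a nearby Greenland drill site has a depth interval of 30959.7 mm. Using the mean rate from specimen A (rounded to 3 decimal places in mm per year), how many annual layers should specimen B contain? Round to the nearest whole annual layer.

21455 annual layers

Specimen A: after corrections the count is 39071 − 18 = 39053 annual layers.
A: Mean rate = 56360.4 mm / 39053 years ≈ 1.443 mm/yr.
B spans 30959.7 / 1.443 = 21455.09 years ≈ 21455 annual layers.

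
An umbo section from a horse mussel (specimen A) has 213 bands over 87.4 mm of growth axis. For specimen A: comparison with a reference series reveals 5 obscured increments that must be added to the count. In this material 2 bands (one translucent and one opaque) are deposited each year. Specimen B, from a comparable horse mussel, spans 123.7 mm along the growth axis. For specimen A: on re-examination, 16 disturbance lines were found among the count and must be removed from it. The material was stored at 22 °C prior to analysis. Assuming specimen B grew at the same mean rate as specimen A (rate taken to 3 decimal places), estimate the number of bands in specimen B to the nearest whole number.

286 bands

Specimen A: after corrections the count is 213 − 16 + 5 = 202 bands.
Specimen A: dividing by 2 bands per year: 202 / 2 = 101 years.
A: Extension rate ≈ 87.4 / 101 = 0.865 mm per year.
For B, 123.7 / 0.865 = 143.01 years; at 2 bands per year that is 143.01 × 2 ≈ 286 bands.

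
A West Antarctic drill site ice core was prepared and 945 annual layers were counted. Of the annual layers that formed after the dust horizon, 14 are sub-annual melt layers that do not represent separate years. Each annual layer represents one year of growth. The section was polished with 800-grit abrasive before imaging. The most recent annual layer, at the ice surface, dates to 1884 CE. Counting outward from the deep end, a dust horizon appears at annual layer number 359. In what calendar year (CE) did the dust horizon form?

Between annual layer 359 and the ice surface there are 945 − 359 = 586 annual layers.
586 − 14 false = 572 true annual layers after the dust horizon.
1884 − 572 = 1312 CE.

1312 CE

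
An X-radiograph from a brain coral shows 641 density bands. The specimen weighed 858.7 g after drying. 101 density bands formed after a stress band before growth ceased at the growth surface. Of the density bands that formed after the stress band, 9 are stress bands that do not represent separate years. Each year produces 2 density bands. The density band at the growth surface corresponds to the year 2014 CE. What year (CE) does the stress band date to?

There are 101 density bands younger than the stress band.
Excluding 9 false density bands: 101 − 9 = 92.
With 2 density bands per year, 92 / 2 = 46 years.
2014 − 46 = 1968 CE.

1968 CE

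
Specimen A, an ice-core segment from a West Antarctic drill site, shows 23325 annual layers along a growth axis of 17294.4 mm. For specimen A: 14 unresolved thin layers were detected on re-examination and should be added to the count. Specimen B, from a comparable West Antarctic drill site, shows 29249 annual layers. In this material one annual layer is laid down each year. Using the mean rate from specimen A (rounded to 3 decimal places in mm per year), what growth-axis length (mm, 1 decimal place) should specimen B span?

Specimen A: true annual layer count = 23325 + 14 = 23339.
A: Extension rate ≈ 17294.4 / 23339 = 0.741 mm per year.
Length of B = 0.741 × 29249 = 21673.5 mm.

21673.5 mm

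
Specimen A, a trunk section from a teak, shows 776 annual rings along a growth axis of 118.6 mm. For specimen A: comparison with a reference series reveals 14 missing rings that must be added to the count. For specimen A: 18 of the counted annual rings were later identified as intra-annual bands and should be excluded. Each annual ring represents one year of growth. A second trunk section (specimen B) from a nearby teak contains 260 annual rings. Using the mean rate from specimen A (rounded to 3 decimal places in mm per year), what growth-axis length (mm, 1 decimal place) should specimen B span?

40.0 mm

Specimen A: after corrections the count is 776 − 18 + 14 = 772 annual rings.
A: Mean rate = 118.6 mm / 772 years ≈ 0.154 mm/year.
For B, 0.154 mm/year × 260 years = 40.0 mm.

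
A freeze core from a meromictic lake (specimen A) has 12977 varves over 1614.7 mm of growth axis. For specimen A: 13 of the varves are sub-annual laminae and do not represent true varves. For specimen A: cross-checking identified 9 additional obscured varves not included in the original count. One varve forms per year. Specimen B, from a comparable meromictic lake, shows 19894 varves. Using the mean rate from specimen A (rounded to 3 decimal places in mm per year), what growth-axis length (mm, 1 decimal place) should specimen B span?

2466.9 mm

Specimen A: adjusted count: 12977 − 13 + 9 = 12973 varves.
A: Extension rate ≈ 1614.7 / 12973 = 0.124 mm/yr.
B's length ≈ 0.124 × 19894 = 2466.9 mm.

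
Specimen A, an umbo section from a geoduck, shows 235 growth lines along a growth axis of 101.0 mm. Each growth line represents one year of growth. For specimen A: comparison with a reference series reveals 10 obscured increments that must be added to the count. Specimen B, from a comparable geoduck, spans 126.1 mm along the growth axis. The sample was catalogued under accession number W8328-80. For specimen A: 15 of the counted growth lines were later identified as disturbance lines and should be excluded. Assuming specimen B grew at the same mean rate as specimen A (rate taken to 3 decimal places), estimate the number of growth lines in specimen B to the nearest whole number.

287 growth lines

Specimen A: correcting the raw count gives 235 − 15 + 10 = 230 true growth lines.
A: Mean rate = 101.0 mm / 230 years ≈ 0.439 mm/year.
Specimen B: 126.1 mm / 0.439 mm per year = 287.24 years ≈ 287 growth lines.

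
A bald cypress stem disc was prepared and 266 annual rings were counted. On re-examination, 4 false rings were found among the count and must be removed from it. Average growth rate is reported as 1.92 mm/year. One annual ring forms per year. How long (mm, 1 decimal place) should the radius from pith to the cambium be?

After corrections the count is 266 − 4 = 262 annual rings.
262 years at 1.92 mm/year gives 1.92 × 262 = 503.0 mm.

503.0 mm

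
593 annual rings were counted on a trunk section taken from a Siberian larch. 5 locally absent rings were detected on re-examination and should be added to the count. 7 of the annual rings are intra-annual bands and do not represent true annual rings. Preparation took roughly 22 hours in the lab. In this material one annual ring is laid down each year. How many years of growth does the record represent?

591 yr

Correcting the raw count gives 593 − 7 + 5 = 591 true annual rings.
At one annual ring per year, that is 591 years.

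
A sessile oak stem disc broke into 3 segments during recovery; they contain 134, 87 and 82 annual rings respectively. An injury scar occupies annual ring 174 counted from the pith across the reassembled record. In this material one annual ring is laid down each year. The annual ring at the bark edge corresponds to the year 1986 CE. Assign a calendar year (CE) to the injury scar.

Total annual rings = 134 + 87 + 82 = 303.
303 − 174 = 129 annual rings lie beyond the injury scar toward the bark edge.
Counting back 129 years from 1986 CE places the injury scar in 1986 − 129 = 1857 CE.

1857 CE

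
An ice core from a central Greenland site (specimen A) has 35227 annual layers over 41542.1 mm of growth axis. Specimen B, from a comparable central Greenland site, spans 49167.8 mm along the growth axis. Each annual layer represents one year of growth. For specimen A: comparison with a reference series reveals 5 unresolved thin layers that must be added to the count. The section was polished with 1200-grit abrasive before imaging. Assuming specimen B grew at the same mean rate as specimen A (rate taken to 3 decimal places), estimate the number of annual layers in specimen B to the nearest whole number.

41703 annual layers

Specimen A: correcting the raw count gives 35227 + 5 = 35232 true annual layers.
A: Mean rate = 41542.1 mm / 35232 years ≈ 1.179 mm/yr.
For B, 49167.8 / 1.179 = 41702.97 years ≈ 41703 annual layers.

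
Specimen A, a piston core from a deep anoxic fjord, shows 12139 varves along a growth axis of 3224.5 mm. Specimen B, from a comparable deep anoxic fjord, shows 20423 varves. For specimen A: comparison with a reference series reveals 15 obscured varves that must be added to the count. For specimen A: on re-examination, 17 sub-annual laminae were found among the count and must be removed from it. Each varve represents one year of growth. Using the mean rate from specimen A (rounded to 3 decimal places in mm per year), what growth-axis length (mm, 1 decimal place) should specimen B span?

Specimen A: adjusted count: 12139 − 17 + 15 = 12137 varves.
A: Mean rate = 3224.5 mm / 12137 years ≈ 0.266 mm/year.
B's length ≈ 0.266 × 20423 = 5432.5 mm.

5432.5 mm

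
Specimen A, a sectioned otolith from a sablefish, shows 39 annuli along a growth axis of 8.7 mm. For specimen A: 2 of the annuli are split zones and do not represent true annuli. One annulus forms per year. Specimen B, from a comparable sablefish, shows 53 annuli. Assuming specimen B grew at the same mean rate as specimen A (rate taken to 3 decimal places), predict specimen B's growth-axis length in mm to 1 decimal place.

Specimen A: true annulus count = 39 − 2 = 37.
A: Mean rate = 8.7 mm / 37 years ≈ 0.235 mm/year.
Length of B = 0.235 × 53 = 12.5 mm.

12.5 mm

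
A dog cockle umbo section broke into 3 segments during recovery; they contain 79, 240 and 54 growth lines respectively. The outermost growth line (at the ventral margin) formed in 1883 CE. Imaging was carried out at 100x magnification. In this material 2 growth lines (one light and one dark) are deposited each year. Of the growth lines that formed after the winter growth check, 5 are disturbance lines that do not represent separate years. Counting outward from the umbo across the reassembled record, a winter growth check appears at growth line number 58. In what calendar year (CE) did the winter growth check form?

1728 CE

Total growth lines = 79 + 240 + 54 = 373.
373 − 58 = 315 growth lines lie beyond the winter growth check toward the ventral margin.
Removing the 5 false growth lines leaves 315 − 5 = 310 true growth lines beyond the winter growth check.
Dividing by 2 growth lines per year: 310 / 2 = 155 years.
1883 − 155 = 1728 CE.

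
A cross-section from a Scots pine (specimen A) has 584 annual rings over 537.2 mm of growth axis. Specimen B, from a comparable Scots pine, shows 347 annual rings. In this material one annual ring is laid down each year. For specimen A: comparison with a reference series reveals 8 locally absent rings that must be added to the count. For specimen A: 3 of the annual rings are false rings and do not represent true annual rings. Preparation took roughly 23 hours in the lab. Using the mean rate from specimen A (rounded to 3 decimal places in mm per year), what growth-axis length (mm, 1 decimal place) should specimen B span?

Specimen A: true annual ring count = 584 − 3 + 8 = 589.
A: Extension rate ≈ 537.2 / 589 = 0.912 mm per year.
B's length ≈ 0.912 × 347 = 316.5 mm.

316.5 mm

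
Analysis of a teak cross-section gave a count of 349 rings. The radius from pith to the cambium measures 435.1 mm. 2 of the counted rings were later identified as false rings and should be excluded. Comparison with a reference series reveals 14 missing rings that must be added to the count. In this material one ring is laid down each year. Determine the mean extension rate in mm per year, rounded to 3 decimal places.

1.205 mm per year

Correcting the raw count gives 349 − 2 + 14 = 361 true rings.
Extension rate ≈ 435.1 / 361 = 1.205 mm per year.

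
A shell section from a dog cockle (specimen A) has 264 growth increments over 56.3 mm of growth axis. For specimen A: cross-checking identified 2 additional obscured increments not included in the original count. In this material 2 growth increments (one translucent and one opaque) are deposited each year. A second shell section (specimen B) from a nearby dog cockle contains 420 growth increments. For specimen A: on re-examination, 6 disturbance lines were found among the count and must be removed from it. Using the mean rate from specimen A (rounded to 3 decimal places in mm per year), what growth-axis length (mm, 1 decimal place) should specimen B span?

90.9 mm

Specimen A: after corrections the count is 264 − 6 + 2 = 260 growth increments.
Specimen A: dividing by 2 growth increments per year: 260 / 2 = 130 years.
A: Mean rate = 56.3 mm / 130 years ≈ 0.433 mm/yr.
Specimen B: 420 growth increments at 2 per year is 420 / 2 = 210 years. Length of B = 0.433 × 210 = 90.9 mm.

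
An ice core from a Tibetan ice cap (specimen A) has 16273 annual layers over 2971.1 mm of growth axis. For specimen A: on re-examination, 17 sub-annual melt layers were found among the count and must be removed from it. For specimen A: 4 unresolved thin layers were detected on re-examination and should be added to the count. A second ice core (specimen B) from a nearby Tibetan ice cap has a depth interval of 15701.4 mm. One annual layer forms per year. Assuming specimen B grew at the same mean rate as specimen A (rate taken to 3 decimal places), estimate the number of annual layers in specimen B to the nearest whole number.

85800 annual layers

Specimen A: true annual layer count = 16273 − 17 + 4 = 16260.
A: Mean rate = 2971.1 mm / 16260 years ≈ 0.183 mm per year.
B spans 15701.4 / 0.183 = 85800.00 years ≈ 85800 annual layers.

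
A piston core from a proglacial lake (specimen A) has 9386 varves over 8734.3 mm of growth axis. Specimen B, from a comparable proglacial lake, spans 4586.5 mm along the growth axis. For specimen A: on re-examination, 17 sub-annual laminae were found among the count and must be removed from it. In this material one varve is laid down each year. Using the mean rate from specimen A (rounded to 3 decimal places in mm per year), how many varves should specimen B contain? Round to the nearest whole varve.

4921 varves

Specimen A: true varve count = 9386 − 17 = 9369.
A: 8734.3 mm over 9369 years gives 8734.3 / 9369 ≈ 0.932 mm/yr.
B spans 4586.5 / 0.932 = 4921.14 years ≈ 4921 varves.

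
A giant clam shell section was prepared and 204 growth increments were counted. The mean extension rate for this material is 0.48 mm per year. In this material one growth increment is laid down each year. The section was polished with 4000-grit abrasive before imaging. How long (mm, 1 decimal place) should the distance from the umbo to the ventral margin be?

97.9 mm

204 years of growth are recorded.
204 years at 0.48 mm/year gives 0.48 × 204 = 97.9 mm.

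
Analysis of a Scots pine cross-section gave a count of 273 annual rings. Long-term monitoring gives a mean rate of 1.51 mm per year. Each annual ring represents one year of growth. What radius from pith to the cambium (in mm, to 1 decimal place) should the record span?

273 years of growth are recorded.
273 years at 1.51 mm/year gives 1.51 × 273 = 412.2 mm.

412.2 mm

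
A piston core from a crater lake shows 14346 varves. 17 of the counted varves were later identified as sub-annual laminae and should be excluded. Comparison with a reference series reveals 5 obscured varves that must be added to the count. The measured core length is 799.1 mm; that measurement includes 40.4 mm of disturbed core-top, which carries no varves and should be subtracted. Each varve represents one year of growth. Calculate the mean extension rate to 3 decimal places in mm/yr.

0.053 mm/yr

Correcting the raw count gives 14346 − 17 + 5 = 14334 true varves.
Net length = 799.1 − 40.4 = 758.7 mm.
Extension rate ≈ 758.7 / 14334 = 0.053 mm/yr.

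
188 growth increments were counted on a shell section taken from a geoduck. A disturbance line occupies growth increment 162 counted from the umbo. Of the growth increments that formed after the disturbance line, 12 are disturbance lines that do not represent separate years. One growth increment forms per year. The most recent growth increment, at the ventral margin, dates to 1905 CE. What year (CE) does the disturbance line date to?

188 − 162 = 26 growth increments lie beyond the disturbance line toward the ventral margin.
Removing the 12 false growth increments leaves 26 − 12 = 14 true growth increments beyond the disturbance line.
The growth increment at the ventral margin is 1905 CE, so the disturbance line dates to 1905 − 14 = 1891 CE.

1891 CE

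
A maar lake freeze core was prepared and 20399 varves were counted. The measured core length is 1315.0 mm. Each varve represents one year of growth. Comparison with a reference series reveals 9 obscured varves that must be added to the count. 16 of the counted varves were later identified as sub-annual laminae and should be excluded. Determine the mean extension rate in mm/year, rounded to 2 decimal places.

Adjusted count: 20399 − 16 + 9 = 20392 varves.
Mean rate = 1315.0 mm / 20392 years ≈ 0.06 mm/year.

0.06 mm/year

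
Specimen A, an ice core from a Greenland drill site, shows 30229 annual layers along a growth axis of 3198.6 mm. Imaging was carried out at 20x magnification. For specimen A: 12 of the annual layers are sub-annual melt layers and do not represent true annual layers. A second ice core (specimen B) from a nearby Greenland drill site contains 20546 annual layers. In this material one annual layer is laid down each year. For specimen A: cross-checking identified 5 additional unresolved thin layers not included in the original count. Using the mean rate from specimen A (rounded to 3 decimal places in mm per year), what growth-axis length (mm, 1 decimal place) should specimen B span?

2177.9 mm

Specimen A: after corrections the count is 30229 − 12 + 5 = 30222 annual layers.
A: Mean rate = 3198.6 mm / 30222 years ≈ 0.106 mm/year.
Length of B = 0.106 × 20546 = 2177.9 mm.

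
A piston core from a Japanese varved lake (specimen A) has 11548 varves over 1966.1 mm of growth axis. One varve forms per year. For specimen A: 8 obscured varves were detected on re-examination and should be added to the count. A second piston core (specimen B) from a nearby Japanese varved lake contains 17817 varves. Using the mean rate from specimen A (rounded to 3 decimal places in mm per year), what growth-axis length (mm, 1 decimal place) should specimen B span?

Specimen A: after corrections the count is 11548 + 8 = 11556 varves.
A: Mean rate = 1966.1 mm / 11556 years ≈ 0.170 mm/year.
For B, 0.170 mm/year × 17817 years = 3028.9 mm.

3028.9 mm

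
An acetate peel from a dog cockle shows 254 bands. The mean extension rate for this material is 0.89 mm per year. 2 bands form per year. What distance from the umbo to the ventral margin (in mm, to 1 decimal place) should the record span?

113.0 mm

Dividing by 2 bands per year: 254 / 2 = 127 years.
Length ≈ 0.89 × 127 = 113.0 mm.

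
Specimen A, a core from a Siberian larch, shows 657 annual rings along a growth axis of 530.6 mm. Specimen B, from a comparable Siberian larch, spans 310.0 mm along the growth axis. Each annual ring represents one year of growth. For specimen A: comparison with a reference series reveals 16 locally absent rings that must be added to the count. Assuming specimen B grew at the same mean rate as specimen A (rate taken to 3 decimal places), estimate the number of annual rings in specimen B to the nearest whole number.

393 annual rings

Specimen A: adjusted count: 657 + 16 = 673 annual rings.
A: Extension rate ≈ 530.6 / 673 = 0.788 mm/yr.
For B, 310.0 / 0.788 = 393.40 years ≈ 393 annual rings.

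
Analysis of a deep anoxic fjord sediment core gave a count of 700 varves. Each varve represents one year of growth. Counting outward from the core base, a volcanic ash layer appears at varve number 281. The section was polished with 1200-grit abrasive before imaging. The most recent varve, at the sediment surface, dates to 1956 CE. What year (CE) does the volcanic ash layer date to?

700 − 281 = 419 varves lie beyond the volcanic ash layer toward the sediment surface.
The varve at the sediment surface is 1956 CE, so the volcanic ash layer dates to 1956 − 419 = 1537 CE.

1537 CE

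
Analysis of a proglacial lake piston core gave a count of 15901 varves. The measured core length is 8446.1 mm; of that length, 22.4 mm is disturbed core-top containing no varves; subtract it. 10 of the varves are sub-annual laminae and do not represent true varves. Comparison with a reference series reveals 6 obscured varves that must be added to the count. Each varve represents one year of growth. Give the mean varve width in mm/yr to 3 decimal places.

0.530 mm/yr

True varve count = 15901 − 10 + 6 = 15897.
Removing the 22.4 mm offcut leaves 8446.1 − 22.4 = 8423.7 mm.
Mean rate = 8423.7 mm / 15897 years ≈ 0.530 mm/yr.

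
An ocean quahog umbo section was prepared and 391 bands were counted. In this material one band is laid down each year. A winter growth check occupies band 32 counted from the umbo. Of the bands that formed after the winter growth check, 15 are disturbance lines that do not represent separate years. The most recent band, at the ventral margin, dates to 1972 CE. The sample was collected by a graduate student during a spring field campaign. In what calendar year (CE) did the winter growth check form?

1628 CE

391 − 32 = 359 bands lie beyond the winter growth check toward the ventral margin.
359 − 15 false = 344 true bands after the winter growth check.
Counting back 344 years from 1972 CE places the winter growth check in 1972 − 344 = 1628 CE.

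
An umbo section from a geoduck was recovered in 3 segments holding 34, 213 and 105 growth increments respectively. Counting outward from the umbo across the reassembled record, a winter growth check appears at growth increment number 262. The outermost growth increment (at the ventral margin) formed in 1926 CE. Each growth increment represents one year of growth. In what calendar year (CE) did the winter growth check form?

1836 CE

Total growth increments = 34 + 213 + 105 = 352.
Between growth increment 262 and the ventral margin there are 352 − 262 = 90 growth increments.
The growth increment at the ventral margin is 1926 CE, so the winter growth check dates to 1926 − 90 = 1836 CE.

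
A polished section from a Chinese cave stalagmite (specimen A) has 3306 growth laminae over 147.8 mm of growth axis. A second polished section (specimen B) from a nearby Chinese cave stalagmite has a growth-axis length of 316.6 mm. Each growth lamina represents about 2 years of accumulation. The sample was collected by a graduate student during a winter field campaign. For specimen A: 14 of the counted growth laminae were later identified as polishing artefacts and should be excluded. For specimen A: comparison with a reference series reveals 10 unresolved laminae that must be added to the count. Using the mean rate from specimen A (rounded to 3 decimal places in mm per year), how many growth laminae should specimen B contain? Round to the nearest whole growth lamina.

7195 growth laminae

Specimen A: adjusted count: 3306 − 14 + 10 = 3302 growth laminae.
Specimen A: 3302 growth laminae at 2 years each span 3302 × 2 = 6604 years.
A: 147.8 mm over 6604 years gives 147.8 / 6604 ≈ 0.022 mm/yr.
Specimen B: 316.6 mm / 0.022 mm per year = 14390.91 years; at 2 years per growth lamina that is 14390.91 / 2 ≈ 7195 growth laminae.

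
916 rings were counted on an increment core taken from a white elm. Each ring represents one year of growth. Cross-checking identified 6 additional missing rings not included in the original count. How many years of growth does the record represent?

922 yr

Correcting the raw count gives 916 + 6 = 922 true rings.
At one ring per year, that is 922 years.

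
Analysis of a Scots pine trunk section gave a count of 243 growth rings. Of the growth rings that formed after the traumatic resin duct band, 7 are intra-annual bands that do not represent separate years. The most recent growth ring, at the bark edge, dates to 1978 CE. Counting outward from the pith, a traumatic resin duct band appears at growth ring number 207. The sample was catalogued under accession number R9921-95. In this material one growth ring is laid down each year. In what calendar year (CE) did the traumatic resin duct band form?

243 − 207 = 36 growth rings lie beyond the traumatic resin duct band toward the bark edge.
Excluding 7 false growth rings: 36 − 7 = 29.
1978 − 29 = 1949 CE.

1949 CE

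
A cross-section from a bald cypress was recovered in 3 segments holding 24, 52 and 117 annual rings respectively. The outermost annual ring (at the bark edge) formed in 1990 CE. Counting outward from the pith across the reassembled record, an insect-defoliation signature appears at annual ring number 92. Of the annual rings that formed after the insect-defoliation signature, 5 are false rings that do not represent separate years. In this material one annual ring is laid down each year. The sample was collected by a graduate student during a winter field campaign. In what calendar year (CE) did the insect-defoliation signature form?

Total annual rings = 24 + 52 + 117 = 193.
193 − 92 = 101 annual rings lie beyond the insect-defoliation signature toward the bark edge.
Removing the 5 false annual rings leaves 101 − 5 = 96 true annual rings beyond the insect-defoliation signature.
1990 − 96 = 1894 CE.

1894 CE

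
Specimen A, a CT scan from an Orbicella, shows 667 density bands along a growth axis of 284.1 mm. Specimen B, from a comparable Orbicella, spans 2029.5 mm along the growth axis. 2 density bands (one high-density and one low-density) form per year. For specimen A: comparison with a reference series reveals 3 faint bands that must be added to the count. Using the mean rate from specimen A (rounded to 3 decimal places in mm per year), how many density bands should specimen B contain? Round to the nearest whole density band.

Specimen A: correcting the raw count gives 667 + 3 = 670 true density bands.
Specimen A: 670 density bands at 2 per year is 670 / 2 = 335 years.
A: 284.1 mm over 335 years gives 284.1 / 335 ≈ 0.848 mm per year.
For B, 2029.5 / 0.848 = 2393.28 years; at 2 density bands per year that is 2393.28 × 2 ≈ 4787 density bands.

4787 density bands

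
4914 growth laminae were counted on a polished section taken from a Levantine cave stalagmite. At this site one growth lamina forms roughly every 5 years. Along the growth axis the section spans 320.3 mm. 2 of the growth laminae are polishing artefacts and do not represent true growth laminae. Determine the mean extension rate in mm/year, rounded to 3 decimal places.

0.013 mm/year

After corrections the count is 4914 − 2 = 4912 growth laminae.
Multiplying by 5 years per growth lamina: 4912 × 5 = 24560 years.
320.3 mm over 24560 years gives 320.3 / 24560 ≈ 0.013 mm/year.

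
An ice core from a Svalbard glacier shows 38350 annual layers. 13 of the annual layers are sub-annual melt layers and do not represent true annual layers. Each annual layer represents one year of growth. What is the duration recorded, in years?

Adjusted count: 38350 − 13 = 38337 annual layers.
With a one-to-one annual layer periodicity this is 38337 years.

38337 years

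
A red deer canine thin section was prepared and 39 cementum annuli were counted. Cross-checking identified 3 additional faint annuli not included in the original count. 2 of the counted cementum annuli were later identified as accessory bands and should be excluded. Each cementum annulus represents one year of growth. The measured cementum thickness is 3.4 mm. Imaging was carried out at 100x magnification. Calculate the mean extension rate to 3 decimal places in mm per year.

0.085 mm per year

True cementum annulus count = 39 − 2 + 3 = 40.
3.4 mm over 40 years gives 3.4 / 40 ≈ 0.085 mm per year.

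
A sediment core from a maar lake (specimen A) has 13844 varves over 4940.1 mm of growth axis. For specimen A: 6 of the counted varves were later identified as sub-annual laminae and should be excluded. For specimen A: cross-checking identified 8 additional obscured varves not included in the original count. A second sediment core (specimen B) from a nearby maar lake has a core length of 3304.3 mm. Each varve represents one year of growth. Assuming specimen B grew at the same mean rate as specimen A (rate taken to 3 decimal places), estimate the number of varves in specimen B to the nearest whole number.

Specimen A: correcting the raw count gives 13844 − 6 + 8 = 13846 true varves.
A: 4940.1 mm over 13846 years gives 4940.1 / 13846 ≈ 0.357 mm/year.
B spans 3304.3 / 0.357 = 9255.74 years ≈ 9256 varves.

9256 varves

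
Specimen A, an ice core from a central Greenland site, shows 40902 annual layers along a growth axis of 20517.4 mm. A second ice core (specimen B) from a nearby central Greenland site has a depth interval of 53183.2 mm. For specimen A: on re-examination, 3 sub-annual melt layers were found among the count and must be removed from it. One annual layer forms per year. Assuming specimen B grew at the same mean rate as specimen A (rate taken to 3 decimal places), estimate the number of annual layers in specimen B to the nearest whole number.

Specimen A: true annual layer count = 40902 − 3 = 40899.
A: Extension rate ≈ 20517.4 / 40899 = 0.502 mm/yr.
B spans 53183.2 / 0.502 = 105942.63 years ≈ 105943 annual layers.

105943 annual layers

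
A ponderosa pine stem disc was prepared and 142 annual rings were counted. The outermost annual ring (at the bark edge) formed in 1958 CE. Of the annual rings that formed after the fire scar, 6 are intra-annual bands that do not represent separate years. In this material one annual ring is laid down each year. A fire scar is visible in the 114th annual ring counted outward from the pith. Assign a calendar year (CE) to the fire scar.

The fire scar sits at annual ring 114 from the pith, so 142 − 114 = 28 annual rings formed after it.
Excluding 6 false annual rings: 28 − 6 = 22.
Counting back 22 years from 1958 CE places the fire scar in 1958 − 22 = 1936 CE.

1936 CE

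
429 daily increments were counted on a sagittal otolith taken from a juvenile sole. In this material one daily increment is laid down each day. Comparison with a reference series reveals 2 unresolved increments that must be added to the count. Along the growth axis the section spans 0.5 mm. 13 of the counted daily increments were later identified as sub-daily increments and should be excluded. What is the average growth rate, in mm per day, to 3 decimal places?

0.001 mm per day

Adjusted count: 429 − 13 + 2 = 418 daily increments.
Mean rate = 0.5 mm / 418 days ≈ 0.001 mm per day.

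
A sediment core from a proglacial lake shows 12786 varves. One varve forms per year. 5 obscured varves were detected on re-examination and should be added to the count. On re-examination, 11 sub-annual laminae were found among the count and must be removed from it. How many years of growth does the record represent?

After corrections the count is 12786 − 11 + 5 = 12780 varves.
With a one-to-one varve periodicity this is 12780 years.

12780 years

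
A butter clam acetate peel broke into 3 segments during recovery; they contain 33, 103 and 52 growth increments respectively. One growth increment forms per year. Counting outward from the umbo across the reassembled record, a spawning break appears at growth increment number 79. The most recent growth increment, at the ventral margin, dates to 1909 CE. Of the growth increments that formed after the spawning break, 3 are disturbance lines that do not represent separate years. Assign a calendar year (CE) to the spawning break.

1803 CE

Total growth increments = 33 + 103 + 52 = 188.
188 − 79 = 109 growth increments lie beyond the spawning break toward the ventral margin.
Excluding 3 false growth increments: 109 − 3 = 106.
Counting back 106 years from 1909 CE places the spawning break in 1909 − 106 = 1803 CE.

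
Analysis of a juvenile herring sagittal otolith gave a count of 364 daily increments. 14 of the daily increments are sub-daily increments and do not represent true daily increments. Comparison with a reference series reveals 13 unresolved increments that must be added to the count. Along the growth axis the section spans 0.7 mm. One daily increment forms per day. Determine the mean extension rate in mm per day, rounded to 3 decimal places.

After corrections the count is 364 − 14 + 13 = 363 daily increments.
Extension rate ≈ 0.7 / 363 = 0.002 mm per day.

0.002 mm per day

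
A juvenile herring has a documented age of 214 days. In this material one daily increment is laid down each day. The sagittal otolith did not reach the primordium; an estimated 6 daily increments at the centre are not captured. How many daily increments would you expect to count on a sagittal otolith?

One daily increment per day gives 214 daily increments over 214 days.
Subtracting the 6 daily increments not captured gives 214 − 6 = 208 daily increments in the record.

208 daily increments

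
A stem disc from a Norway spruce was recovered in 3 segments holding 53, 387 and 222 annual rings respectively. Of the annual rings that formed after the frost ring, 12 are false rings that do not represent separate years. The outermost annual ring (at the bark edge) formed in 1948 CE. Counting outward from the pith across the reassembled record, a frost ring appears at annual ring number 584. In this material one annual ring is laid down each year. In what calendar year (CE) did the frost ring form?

1882 CE

Total annual rings = 53 + 387 + 222 = 662.
The frost ring sits at annual ring 584 from the pith, so 662 − 584 = 78 annual rings formed after it.
Removing the 12 false annual rings leaves 78 − 12 = 66 true annual rings beyond the frost ring.
Counting back 66 years from 1948 CE places the frost ring in 1948 − 66 = 1882 CE.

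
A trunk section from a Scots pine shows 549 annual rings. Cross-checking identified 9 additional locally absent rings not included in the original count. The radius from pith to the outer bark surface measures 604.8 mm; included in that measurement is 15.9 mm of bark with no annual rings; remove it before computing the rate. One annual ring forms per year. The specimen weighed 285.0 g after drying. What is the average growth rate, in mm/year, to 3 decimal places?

True annual ring count = 549 + 9 = 558.
Net length = 604.8 − 15.9 = 588.9 mm.
588.9 mm over 558 years gives 588.9 / 558 ≈ 1.055 mm/year.

1.055 mm/year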